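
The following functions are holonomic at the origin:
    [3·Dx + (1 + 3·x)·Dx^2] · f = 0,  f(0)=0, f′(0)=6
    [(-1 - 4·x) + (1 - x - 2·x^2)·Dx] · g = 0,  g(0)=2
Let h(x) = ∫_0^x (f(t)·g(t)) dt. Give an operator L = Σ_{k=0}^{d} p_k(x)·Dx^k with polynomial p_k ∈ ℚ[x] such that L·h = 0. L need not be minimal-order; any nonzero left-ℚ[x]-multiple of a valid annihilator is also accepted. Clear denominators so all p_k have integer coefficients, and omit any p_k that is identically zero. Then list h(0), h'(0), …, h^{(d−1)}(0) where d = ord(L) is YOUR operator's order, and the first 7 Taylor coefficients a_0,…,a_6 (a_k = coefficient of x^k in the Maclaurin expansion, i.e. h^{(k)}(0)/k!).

f: a_k = 0, 6, -9, 18, -81/2, 486/5, -243, …
g: a_k = 2, 2, 6, 10, 22, 42, 86, …
L₀ := L_f ⊗_s L_g (sym. prod.), ord ≤ 2.
Integrate: L := L₀·Dx.
L = (7 + 24·x)·Dx + (-1 + 17·x + 30·x^2)·Dx^2 + (-1 - 2·x + 5·x^2 + 6·x^3)·Dx^3  (order 3).
h: a_k = 0, 0, 6, -2, 27/2, -39/5, 439/10, …
ICs: h(0) = 0, h′(0) = 0, h′′(0) = 12.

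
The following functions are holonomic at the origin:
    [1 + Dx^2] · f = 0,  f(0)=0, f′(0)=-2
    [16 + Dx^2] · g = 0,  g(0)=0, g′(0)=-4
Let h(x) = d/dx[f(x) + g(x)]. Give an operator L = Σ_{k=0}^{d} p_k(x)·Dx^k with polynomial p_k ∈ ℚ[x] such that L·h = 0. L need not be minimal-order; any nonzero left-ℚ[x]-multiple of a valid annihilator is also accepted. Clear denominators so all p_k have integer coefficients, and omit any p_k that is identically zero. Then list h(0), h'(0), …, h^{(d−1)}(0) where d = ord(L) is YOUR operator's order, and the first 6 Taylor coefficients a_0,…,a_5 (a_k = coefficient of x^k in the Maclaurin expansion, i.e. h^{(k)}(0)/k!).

L = 16 + 17·Dx^2 + Dx^4  (order 4).
h: a_k = -6, 0, 33, 0, -171/4, 0, …
ICs: h(0) = -6, h′(0) = 0, h′′(0) = 66, h′′′(0) = 0.

f: a_k = 0, -2, 0, 1/3, 0, -1/60, …
g: a_k = 0, -4, 0, 32/3, 0, -128/15, …
f+g: L₀ = lclm(L_f,L_g), ord ≤ 2+2.
h₀' ⇒ L via d/dx closure of L₀.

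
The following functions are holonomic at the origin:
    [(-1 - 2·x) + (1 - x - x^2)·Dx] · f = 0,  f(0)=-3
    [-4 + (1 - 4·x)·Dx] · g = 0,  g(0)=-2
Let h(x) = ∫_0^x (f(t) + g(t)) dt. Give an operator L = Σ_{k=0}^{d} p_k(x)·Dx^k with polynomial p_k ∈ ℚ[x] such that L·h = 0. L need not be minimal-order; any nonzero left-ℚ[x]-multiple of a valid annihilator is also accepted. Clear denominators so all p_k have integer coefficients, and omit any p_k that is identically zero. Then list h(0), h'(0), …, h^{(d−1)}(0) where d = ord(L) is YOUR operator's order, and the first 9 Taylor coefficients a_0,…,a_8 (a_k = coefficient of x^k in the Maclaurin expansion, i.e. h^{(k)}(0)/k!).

f: a_k = -3, -3, -6, -9, -15, -24, -39, -63, -102, …
g: a_k = -2, -8, -32, -128, -512, -2048, -8192, -32768, -131072, …
Weyl lclm of L_f,L_g ⇒ L₀ (ord ≤ 2).
h=∫h₀ ⇒ L = L₀·Dx.
L = (-16 - 72·x + 24·x^2 - 32·x^3)·Dx + (28 - 38·x - 54·x^2 + 16·x^3 - 64·x^4)·Dx^2 + (-3 + 17·x - 23·x^2 + 14·x^3 - 4·x^4 - 16·x^5)·Dx^3  (order 3).
h: a_k = 0, -5, -11/2, -38/3, -137/4, -527/5, -1036/3, -8231/7, -32831/8, …
ICs: h(0) = 0, h′(0) = -5, h′′(0) = -11.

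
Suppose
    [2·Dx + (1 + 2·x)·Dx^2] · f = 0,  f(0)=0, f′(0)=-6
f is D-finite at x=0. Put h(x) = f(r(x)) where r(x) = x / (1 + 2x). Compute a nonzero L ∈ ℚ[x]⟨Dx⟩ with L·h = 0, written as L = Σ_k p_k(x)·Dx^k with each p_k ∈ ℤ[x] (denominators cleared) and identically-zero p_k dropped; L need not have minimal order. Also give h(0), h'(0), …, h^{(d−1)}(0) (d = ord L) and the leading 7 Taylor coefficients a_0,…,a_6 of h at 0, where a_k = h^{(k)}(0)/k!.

f: a_k = 0, -6, 6, -8, 12, -96/5, 32, …
h₀=f(r): pull back L_f along r ⇒ L₀.
L = (6 + 16·x)·Dx + (1 + 6·x + 8·x^2)·Dx^2  (order 2).
h: a_k = 0, -6, 18, -56, 180, -2976/5, 2016, …
ICs: h(0) = 0, h′(0) = -6.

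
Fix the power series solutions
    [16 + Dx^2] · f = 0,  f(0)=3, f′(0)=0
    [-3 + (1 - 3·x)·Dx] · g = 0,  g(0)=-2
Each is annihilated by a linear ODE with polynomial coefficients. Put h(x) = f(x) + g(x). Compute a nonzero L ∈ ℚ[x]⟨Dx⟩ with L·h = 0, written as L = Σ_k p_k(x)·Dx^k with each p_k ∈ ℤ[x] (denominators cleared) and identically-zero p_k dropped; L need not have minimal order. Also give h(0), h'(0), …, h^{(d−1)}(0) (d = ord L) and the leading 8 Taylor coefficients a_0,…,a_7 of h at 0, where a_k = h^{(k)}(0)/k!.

f: a_k = 3, 0, -24, 0, 32, 0, -256/15, 0, …
g: a_k = -2, -6, -18, -54, -162, -486, -1458, -4374, …
Weyl lclm of L_f,L_g ⇒ L₀ (ord ≤ 3).
L = (-1680 + 2304·x - 3456·x^2) + (272 - 1584·x + 3456·x^2 - 3456·x^3)·Dx + (-105 + 144·x - 216·x^2)·Dx^2 + (17 - 99·x + 216·x^2 - 216·x^3)·Dx^3  (order 3).
h: a_k = 1, -6, -42, -54, -130, -486, -22126/15, -4374, …
ICs: h(0) = 1, h′(0) = -6, h′′(0) = -84.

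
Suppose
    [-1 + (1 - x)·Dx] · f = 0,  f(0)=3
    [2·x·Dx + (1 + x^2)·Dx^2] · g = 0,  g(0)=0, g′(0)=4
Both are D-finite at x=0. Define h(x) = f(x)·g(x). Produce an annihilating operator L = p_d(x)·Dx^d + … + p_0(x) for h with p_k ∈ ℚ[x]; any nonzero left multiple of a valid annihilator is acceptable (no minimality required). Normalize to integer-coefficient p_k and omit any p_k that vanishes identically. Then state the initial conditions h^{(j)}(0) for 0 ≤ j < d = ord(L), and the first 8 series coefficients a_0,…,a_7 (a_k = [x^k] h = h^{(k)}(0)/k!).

f: a_k = 3, 3, 3, 3, 3, 3, 3, 3, …
g: a_k = 0, 4, 0, -4/3, 0, 4/5, 0, -4/7, …
L₀ := L_f ⊗_s L_g (sym. prod.), ord ≤ 2.
L = 2·x + (2 - 2·x + 4·x^2)·Dx + (-1 + x - x^2 + x^3)·Dx^2  (order 2).
h: a_k = 0, 12, 12, 8, 8, 52/5, 52/5, 304/35, …
ICs: h(0) = 0, h′(0) = 12.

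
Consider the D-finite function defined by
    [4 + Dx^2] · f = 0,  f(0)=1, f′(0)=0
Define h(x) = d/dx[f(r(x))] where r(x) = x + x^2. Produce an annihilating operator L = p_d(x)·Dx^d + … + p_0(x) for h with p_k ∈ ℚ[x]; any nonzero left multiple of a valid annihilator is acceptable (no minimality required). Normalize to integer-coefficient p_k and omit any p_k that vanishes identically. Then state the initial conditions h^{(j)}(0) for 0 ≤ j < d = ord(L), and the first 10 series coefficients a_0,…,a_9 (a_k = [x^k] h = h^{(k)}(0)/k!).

f: a_k = 1, 0, -2, 0, 2/3, 0, -4/45, 0, 2/315, 0, …
Change of var in L_f (x↦r) gives L₀.
Differentiate: ansatz ord ≤ ord L₀ ⇒ L.
L = (16 + 32·x + 96·x^2 + 128·x^3 + 64·x^4) + (-6 - 12·x)·Dx + (1 + 4·x + 4·x^2)·Dx^2  (order 2).
h: a_k = 0, -4, -12, -16/3, 40/3, 352/15, 224/15, -1664/315, -544/35, -32768/2835, …
ICs: h(0) = 0, h′(0) = -4.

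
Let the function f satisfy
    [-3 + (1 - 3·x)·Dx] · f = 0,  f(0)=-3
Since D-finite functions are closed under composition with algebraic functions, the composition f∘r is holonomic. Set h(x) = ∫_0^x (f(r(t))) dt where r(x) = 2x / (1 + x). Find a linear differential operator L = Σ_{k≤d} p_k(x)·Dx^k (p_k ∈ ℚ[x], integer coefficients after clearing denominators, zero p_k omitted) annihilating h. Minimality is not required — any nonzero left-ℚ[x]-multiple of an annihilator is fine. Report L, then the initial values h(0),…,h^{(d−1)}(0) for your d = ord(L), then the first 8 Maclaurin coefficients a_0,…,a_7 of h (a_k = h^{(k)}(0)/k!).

f: a_k = -3, -9, -27, -81, -243, -729, -2187, -6561, …
f∘r: x↦r, Dx↦Dx/r' in L_f ⇒ L₀.
∫: right-multiply L₀ by Dx.
L = 6·Dx + (-1 + 4·x + 5·x^2)·Dx^2  (order 2).
h: a_k = 0, -3, -9, -30, -225/2, -450, -1875, -56250/7, …
ICs: h(0) = 0, h′(0) = -3.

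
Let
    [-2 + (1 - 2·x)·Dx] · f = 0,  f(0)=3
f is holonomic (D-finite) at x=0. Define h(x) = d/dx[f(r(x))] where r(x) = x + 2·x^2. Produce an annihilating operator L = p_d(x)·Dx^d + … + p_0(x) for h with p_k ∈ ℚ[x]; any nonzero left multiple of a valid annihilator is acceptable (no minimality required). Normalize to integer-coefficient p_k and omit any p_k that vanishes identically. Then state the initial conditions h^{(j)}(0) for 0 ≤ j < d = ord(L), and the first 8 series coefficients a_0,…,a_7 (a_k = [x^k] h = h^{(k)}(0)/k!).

f: a_k = 3, 6, 12, 24, 48, 96, 192, 384, …
f∘r: x↦r, Dx↦Dx/r' in L_f ⇒ L₀.
Differentiate: ansatz ord ≤ ord L₀ ⇒ L.
L = (8 + 24·x + 48·x^2) + (-1 - 2·x + 12·x^2 + 16·x^3)·Dx  (order 1).
h: a_k = 6, 48, 216, 960, 3840, 14976, 56448, 208896, …
ICs: h(0) = 6.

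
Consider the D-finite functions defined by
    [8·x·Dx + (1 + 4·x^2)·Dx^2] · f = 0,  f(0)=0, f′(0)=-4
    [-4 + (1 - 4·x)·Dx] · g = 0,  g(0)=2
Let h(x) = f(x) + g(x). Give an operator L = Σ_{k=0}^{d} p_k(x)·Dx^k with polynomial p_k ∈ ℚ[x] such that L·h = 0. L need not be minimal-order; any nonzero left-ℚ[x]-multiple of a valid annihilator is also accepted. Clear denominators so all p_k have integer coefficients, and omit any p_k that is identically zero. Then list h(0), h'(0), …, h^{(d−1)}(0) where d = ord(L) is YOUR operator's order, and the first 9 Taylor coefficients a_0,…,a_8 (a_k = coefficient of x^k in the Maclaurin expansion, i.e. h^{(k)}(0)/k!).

f: a_k = 0, -4, 0, 16/3, 0, -64/5, 0, 256/7, 0, …
g: a_k = 2, 8, 32, 128, 512, 2048, 8192, 32768, 131072, …
Sum ⇒ L₀ = lclm(L_f,L_g) in ℚ(x)⟨Dx⟩.
L = (8 - 128·x - 96·x^2)·Dx + (-13 + 8·x - 100·x^2 - 96·x^3)·Dx^2 + (1 - 3·x - 12·x^3 - 16·x^4)·Dx^3  (order 3).
h: a_k = 2, 4, 32, 400/3, 512, 10176/5, 8192, 229632/7, 131072, …
ICs: h(0) = 2, h′(0) = 4, h′′(0) = 64.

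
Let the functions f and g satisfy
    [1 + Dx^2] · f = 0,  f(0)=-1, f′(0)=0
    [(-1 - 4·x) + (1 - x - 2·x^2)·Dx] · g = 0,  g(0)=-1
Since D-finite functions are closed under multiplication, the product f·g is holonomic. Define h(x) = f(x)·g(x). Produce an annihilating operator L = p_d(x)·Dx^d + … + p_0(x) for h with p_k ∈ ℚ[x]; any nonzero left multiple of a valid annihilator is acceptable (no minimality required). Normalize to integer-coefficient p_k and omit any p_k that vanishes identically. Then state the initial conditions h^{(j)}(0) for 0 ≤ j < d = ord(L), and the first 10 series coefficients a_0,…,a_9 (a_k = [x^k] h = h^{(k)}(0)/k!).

L = (3 + x + 2·x^2) + (2 + 8·x)·Dx + (-1 + x + 2·x^2)·Dx^2  (order 2).
h: a_k = 1, 1, 5/2, 9/2, 229/24, 445/24, 27089/720, 53789/720, 6046153/40320, 1341169/4480, …
ICs: h(0) = 1, h′(0) = 1.

f: a_k = -1, 0, 1/2, 0, -1/24, 0, 1/720, 0, -1/40320, 0, …
g: a_k = -1, -1, -3, -5, -11, -21, -43, -85, -171, -341, …
L₀ := L_f ⊗_s L_g (sym. prod.), ord ≤ 2.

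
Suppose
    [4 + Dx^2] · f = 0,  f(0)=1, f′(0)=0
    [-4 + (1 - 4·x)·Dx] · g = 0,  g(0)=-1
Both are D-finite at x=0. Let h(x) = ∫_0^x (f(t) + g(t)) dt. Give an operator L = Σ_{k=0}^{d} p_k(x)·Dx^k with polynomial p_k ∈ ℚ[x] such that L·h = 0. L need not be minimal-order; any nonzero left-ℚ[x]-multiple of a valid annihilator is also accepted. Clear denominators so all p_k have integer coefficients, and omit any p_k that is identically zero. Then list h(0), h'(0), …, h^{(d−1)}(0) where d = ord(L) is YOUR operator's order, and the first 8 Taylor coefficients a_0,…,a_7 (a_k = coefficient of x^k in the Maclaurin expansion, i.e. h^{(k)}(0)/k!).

f: a_k = 1, 0, -2, 0, 2/3, 0, -4/45, 0, …
g: a_k = -1, -4, -16, -64, -256, -1024, -4096, -16384, …
f+g: L₀ = lclm(L_f,L_g), ord ≤ 2+1.
h=∫h₀ ⇒ L = L₀·Dx.
L = (-400 + 128·x - 256·x^2)·Dx + (36 - 176·x + 192·x^2 - 256·x^3)·Dx^2 + (-100 + 32·x - 64·x^2)·Dx^3 + (9 - 44·x + 48·x^2 - 64·x^3)·Dx^4  (order 4).
h: a_k = 0, 0, -2, -6, -16, -766/15, -512/3, -26332/45, …
ICs: h(0) = 0, h′(0) = 0, h′′(0) = -4, h′′′(0) = -36.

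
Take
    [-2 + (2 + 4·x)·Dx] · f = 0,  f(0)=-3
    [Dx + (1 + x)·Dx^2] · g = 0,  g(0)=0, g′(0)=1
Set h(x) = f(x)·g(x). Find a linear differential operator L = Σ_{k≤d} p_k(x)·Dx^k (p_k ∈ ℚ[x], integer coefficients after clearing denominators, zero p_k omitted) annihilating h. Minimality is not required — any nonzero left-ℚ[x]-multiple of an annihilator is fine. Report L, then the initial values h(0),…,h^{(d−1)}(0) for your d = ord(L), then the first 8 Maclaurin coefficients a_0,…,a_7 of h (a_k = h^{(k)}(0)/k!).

f: a_k = -3, -3, 3/2, -3/2, 15/8, -21/8, 63/16, -99/16, …
g: a_k = 0, 1, -1/2, 1/3, -1/4, 1/5, -1/6, 1/7, …
Sym-product of L_f,L_g gives L₀ (≤ ord 2).
L = (2 + x) + (-1 - 2·x)·Dx + (1 + 5·x + 8·x^2 + 4·x^3)·Dx^2  (order 2).
h: a_k = 0, -3, -3/2, 2, -5/2, 131/40, -363/80, 927/140, …
ICs: h(0) = 0, h′(0) = -3.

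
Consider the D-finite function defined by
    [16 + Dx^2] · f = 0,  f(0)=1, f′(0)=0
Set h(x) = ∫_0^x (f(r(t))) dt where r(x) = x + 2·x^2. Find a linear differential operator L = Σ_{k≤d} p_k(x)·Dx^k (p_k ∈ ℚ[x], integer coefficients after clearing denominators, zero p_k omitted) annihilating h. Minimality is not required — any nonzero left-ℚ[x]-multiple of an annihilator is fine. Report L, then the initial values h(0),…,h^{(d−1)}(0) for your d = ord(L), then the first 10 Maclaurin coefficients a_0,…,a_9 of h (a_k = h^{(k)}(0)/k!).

f: a_k = 1, 0, -8, 0, 32/3, 0, -256/45, 0, 512/315, 0, …
L₀ from L_f via x↦r, Dx↦r'^{-1}Dx.
∫: right-multiply L₀ by Dx.
L = (16 + 192·x + 768·x^2 + 1024·x^3)·Dx - 4·Dx^2 + (1 + 4·x)·Dx^3  (order 3).
h: a_k = 0, 1, 0, -8/3, -8, -64/15, 128/9, 11264/315, 512/15, -53248/2835, …
ICs: h(0) = 0, h′(0) = 1, h′′(0) = 0.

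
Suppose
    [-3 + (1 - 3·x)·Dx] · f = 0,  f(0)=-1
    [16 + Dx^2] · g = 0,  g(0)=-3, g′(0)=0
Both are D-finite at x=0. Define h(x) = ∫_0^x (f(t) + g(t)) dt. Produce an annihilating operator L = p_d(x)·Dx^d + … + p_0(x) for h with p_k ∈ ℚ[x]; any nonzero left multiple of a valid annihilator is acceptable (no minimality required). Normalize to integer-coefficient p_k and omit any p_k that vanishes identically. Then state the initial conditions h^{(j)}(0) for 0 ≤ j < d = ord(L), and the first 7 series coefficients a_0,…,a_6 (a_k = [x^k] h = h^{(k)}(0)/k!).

L = (1680 - 2304·x + 3456·x^2)·Dx + (-272 + 1584·x - 3456·x^2 + 3456·x^3)·Dx^2 + (105 - 144·x + 216·x^2)·Dx^3 + (-17 + 99·x - 216·x^2 + 216·x^3)·Dx^4  (order 4).
h: a_k = 0, -4, -3/2, 5, -27/4, -113/5, -81/2, …
ICs: h(0) = 0, h′(0) = -4, h′′(0) = -3, h′′′(0) = 30.

f: a_k = -1, -3, -9, -27, -81, -243, -729, …
g: a_k = -3, 0, 24, 0, -32, 0, 256/15, …
h₀=f+g: left-lcm gives L₀, ord ≤ 3.
h=∫h₀ ⇒ L = L₀·Dx.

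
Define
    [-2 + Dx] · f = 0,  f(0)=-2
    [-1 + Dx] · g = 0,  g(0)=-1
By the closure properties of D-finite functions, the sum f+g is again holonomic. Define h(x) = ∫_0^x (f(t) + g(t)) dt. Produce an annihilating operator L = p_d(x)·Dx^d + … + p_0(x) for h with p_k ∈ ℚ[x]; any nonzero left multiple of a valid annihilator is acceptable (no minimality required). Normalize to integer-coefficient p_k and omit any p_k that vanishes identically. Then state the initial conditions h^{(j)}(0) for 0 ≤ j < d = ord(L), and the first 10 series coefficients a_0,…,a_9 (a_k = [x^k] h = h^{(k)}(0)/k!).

f: a_k = -2, -4, -4, -8/3, -4/3, -8/15, -8/45, -16/315, -4/315, -8/2835, …
g: a_k = -1, -1, -1/2, -1/6, -1/24, -1/120, -1/720, -1/5040, -1/40320, -1/362880, …
h₀=f+g: left-lcm gives L₀, ord ≤ 2.
h=∫₀ˣh₀: take L = L₀·Dx.
L = 2·Dx - 3·Dx^2 + Dx^3  (order 3).
h: a_k = 0, -3, -5/2, -3/2, -17/24, -11/40, -13/144, -43/1680, -257/40320, -19/13440, …
ICs: h(0) = 0, h′(0) = -3, h′′(0) = -5.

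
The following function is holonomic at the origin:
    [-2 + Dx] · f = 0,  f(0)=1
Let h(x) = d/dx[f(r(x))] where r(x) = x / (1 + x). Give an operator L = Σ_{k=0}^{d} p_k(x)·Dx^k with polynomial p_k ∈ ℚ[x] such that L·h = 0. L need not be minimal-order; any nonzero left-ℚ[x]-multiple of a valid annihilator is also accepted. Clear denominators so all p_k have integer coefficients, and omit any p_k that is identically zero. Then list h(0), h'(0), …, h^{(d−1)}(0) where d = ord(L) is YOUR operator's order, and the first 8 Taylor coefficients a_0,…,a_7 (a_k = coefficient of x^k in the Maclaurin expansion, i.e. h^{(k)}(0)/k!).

f: a_k = 1, 2, 2, 4/3, 2/3, 4/15, 4/45, 8/315, …
Change of var in L_f (x↦r) gives L₀.
Derive L from L₀ (diff closure).
L = -2·x + (-1 - 2·x - x^2)·Dx  (order 1).
h: a_k = 2, 0, -2, 8/3, -2, 8/15, 10/9, -256/105, …
ICs: h(0) = 2.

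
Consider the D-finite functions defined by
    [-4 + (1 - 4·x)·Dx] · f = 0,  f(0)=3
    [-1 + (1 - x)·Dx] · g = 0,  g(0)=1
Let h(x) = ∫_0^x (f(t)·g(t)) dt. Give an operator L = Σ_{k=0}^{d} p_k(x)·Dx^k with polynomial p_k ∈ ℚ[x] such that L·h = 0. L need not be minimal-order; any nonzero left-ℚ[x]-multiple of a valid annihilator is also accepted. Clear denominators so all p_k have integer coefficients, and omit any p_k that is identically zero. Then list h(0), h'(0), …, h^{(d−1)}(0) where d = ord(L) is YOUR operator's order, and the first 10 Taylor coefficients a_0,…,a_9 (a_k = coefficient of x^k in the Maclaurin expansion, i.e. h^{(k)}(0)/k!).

f: a_k = 3, 12, 48, 192, 768, 3072, 12288, 49152, 196608, 786432, …
g: a_k = 1, 1, 1, 1, 1, 1, 1, 1, 1, 1, …
Sym-product of L_f,L_g gives L₀ (≤ ord 1).
h=∫₀ˣh₀: take L = L₀·Dx.
L = (-5 + 8·x)·Dx + (1 - 5·x + 4·x^2)·Dx^2  (order 2).
h: a_k = 0, 3, 15/2, 21, 255/4, 1023/5, 1365/2, 16383/7, 65535/8, 29127, …
ICs: h(0) = 0, h′(0) = 3.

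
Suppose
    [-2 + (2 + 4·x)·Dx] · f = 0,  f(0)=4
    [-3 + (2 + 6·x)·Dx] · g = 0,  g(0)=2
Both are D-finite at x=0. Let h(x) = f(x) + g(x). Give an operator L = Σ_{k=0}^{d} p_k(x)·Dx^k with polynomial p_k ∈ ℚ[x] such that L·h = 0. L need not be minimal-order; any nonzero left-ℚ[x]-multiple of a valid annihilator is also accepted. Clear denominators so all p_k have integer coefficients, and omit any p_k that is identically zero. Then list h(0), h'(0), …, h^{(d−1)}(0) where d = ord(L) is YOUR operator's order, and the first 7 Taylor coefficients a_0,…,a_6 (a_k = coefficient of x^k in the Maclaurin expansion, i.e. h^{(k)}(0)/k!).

f: a_k = 4, 4, -2, 2, -5/2, 7/2, -21/4, …
g: a_k = 2, 3, -9/4, 27/8, -405/64, 1701/128, -15309/512, …
h₀=f+g: left-lcm gives L₀, ord ≤ 2.
L = -3 + (5 + 12·x)·Dx + (2 + 10·x + 12·x^2)·Dx^2  (order 2).
h: a_k = 6, 7, -17/4, 43/8, -565/64, 2149/128, -17997/512, …
ICs: h(0) = 6, h′(0) = 7.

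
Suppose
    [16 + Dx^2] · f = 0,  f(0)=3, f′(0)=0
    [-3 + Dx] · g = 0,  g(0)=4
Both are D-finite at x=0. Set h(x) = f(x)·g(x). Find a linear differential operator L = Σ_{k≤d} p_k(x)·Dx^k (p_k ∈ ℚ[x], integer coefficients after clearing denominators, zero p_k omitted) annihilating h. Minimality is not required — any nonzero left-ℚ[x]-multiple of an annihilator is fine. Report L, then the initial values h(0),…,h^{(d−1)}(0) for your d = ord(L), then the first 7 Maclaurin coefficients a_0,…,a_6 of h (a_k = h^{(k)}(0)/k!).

f: a_k = 3, 0, -24, 0, 32, 0, -256/15, …
g: a_k = 4, 12, 18, 18, 27/2, 81/10, 81/20, …
L₀ := L_f ⊗_s L_g (sym. prod.), ord ≤ 2.
L = 25 - 6·Dx + Dx^2  (order 2).
h: a_k = 12, 36, -42, -234, -527/2, -237/10, 11753/60, …
ICs: h(0) = 12, h′(0) = 36.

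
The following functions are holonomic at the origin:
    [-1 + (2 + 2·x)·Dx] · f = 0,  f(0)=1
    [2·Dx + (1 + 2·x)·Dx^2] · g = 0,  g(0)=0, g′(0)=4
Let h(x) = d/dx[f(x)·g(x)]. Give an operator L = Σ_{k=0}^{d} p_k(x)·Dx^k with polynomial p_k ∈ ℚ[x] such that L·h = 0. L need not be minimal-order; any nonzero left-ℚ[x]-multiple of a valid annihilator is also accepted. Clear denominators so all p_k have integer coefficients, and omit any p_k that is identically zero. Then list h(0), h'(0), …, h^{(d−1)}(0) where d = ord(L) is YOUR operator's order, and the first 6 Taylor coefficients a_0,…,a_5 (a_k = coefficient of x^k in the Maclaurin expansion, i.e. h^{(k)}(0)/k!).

f: a_k = 1, 1/2, -1/8, 1/16, -5/128, 7/256, …
g: a_k = 0, 4, -4, 16/3, -8, 64/5, …
Sym-product of L_f,L_g gives L₀ (≤ ord 2).
h₀' ⇒ L via d/dx closure of L₀.
L = (-11 - 4·x + 4·x^2) + (-28 - 36·x + 24·x^2 + 32·x^3)·Dx + (-4 - 8·x + 12·x^2 + 32·x^3 + 16·x^4)·Dx^2  (order 2).
h: a_k = 4, -4, 17/2, -55/3, 3709/96, -12801/160, …
ICs: h(0) = 4, h′(0) = -4.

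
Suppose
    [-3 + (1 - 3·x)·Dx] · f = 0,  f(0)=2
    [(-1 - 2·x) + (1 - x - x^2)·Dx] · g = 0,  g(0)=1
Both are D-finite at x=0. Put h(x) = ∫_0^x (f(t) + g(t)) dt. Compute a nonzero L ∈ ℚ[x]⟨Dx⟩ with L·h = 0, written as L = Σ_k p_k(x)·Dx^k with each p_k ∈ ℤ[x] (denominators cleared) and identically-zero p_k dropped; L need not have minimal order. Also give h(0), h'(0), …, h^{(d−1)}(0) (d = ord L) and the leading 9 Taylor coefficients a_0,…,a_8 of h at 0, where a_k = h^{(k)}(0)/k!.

L = (-6 - 36·x + 18·x^2 - 18·x^3)·Dx + (14 - 18·x - 24·x^2 + 18·x^3 - 36·x^4)·Dx^2 + (-2 + 10·x - 15·x^2 + 10·x^3 - 9·x^5)·Dx^3  (order 3).
h: a_k = 0, 3, 7/2, 20/3, 57/4, 167/5, 247/3, 1471/7, 4395/8, …
ICs: h(0) = 0, h′(0) = 3, h′′(0) = 7.

f: a_k = 2, 6, 18, 54, 162, 486, 1458, 4374, 13122, …
g: a_k = 1, 1, 2, 3, 5, 8, 13, 21, 34, …
L₀ := lclm(L_f,L_g); ord L₀ ≤ 1+1.
∫: right-multiply L₀ by Dx.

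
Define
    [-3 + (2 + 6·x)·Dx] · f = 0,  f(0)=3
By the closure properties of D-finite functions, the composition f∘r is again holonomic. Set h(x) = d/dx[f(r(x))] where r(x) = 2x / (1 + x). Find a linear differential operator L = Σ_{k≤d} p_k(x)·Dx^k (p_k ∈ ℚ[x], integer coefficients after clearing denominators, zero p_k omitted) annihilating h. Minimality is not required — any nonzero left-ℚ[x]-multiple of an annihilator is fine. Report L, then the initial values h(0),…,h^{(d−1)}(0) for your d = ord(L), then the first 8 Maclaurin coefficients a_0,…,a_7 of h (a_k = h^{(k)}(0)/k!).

L = (-5 - 14·x) + (-1 - 8·x - 7·x^2)·Dx  (order 1).
h: a_k = 9, -45, 459/2, -2583/2, 62055/8, -386883/8, 4934475/16, -31944663/16, …
ICs: h(0) = 9.

f: a_k = 3, 9/2, -27/8, 81/16, -1215/128, 5103/256, -45927/1024, 216513/2048, …
L₀ from L_f via x↦r, Dx↦r'^{-1}Dx.
Differentiate: ansatz ord ≤ ord L₀ ⇒ L.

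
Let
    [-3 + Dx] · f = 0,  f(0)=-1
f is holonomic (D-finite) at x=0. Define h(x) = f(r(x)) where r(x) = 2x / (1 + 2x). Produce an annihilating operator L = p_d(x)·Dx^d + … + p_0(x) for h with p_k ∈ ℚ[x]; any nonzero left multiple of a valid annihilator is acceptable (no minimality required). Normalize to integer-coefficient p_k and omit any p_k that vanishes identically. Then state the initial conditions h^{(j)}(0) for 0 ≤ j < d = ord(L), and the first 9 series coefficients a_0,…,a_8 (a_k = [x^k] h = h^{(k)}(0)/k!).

L = -6 + (1 + 4·x + 4·x^2)·Dx  (order 1).
h: a_k = -1, -6, -6, 12, -6, -84/5, 276/5, -3288/35, 3246/35, …
ICs: h(0) = -1.

f: a_k = -1, -3, -9/2, -9/2, -27/8, -81/40, -81/80, -243/560, -729/4480, …
Change of var in L_f (x↦r) gives L₀.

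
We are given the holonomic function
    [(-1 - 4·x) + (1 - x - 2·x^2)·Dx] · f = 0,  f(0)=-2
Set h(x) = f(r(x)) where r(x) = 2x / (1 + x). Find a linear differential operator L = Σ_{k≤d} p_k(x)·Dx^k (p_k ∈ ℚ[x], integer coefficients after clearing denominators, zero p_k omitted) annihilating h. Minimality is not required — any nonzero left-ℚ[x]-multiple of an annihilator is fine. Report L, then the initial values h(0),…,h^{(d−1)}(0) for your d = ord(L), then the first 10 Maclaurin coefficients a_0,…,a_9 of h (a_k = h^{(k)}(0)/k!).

f: a_k = -2, -2, -6, -10, -22, -42, -86, -170, -342, -682, …
L₀ from L_f via x↦r, Dx↦r'^{-1}Dx.
L = (2 + 18·x) + (-1 - x + 9·x^2 + 9·x^3)·Dx  (order 1).
h: a_k = -2, -4, -20, -36, -180, -324, -1620, -2916, -14580, -26244, …
ICs: h(0) = -2.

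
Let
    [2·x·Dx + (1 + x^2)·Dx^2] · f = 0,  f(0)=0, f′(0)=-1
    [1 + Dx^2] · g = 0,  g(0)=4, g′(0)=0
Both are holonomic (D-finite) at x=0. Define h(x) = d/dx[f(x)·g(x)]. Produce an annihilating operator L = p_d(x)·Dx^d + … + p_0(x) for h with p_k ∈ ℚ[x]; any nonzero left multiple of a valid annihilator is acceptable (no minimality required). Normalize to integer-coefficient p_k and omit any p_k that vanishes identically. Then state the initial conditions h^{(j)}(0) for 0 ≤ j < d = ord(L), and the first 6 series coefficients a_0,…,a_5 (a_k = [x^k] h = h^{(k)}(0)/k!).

L = (110 + 294·x^2 + 461·x^4 + 96·x^6 + 12·x^8 + 2·x^10 + x^12) + (68·x + 284·x^3 + 280·x^5 + 80·x^7 + 20·x^9 + 4·x^11)·Dx + (120 + 340·x^2 + 534·x^4 + 148·x^6 + 32·x^8 + 8·x^10 + 2·x^12)·Dx^2 + (68·x + 284·x^3 + 280·x^5 + 80·x^7 + 20·x^9 + 4·x^11)·Dx^3 + (10 + 46·x^2 + 73·x^4 + 52·x^6 + 20·x^8 + 6·x^10 + x^12)·Dx^4  (order 4).
h: a_k = -4, 0, 10, 0, -49/6, 0, …
ICs: h(0) = -4, h′(0) = 0, h′′(0) = 20, h′′′(0) = 0.

f: a_k = 0, -1, 0, 1/3, 0, -1/5, …
g: a_k = 4, 0, -2, 0, 1/6, 0, …
Sym-product of L_f,L_g gives L₀ (≤ ord 4).
Differentiate: ansatz ord ≤ ord L₀ ⇒ L.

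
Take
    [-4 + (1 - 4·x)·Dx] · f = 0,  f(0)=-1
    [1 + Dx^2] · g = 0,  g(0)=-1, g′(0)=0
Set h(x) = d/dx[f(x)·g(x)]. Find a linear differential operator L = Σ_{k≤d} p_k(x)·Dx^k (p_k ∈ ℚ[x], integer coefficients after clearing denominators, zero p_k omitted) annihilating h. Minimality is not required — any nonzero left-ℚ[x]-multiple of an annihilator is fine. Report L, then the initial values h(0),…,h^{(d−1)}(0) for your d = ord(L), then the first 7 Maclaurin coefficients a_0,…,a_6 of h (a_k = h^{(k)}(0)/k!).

L = (-31 - 8·x + 16·x^2) + (-8 + 32·x)·Dx + (1 - 8·x + 16·x^2)·Dx^2  (order 2).
h: a_k = 4, 31, 186, 5953/6, 29765/6, 2857439/120, 20002073/180, …
ICs: h(0) = 4, h′(0) = 31.

f: a_k = -1, -4, -16, -64, -256, -1024, -4096, …
g: a_k = -1, 0, 1/2, 0, -1/24, 0, 1/720, …
f·g: L₀ = L_f ⊗_s L_g, ord ≤ 1·2.
h₀' ⇒ L via d/dx closure of L₀.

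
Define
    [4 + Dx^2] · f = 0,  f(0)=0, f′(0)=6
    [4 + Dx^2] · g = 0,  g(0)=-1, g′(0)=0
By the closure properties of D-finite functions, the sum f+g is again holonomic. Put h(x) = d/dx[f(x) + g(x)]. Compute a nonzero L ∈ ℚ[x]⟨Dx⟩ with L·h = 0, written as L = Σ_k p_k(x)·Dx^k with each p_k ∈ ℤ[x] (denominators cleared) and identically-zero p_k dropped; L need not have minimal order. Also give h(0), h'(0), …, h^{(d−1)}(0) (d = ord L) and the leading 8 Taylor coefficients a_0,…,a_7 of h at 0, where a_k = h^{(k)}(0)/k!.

f: a_k = 0, 6, 0, -4, 0, 4/5, 0, -8/105, …
g: a_k = -1, 0, 2, 0, -2/3, 0, 4/45, 0, …
h₀=f+g: left-lcm gives L₀, ord ≤ 4.
h₀' ⇒ L via d/dx closure of L₀.
L = 4 + Dx^2  (order 2).
h: a_k = 6, 4, -12, -8/3, 4, 8/15, -8/15, -16/315, …
ICs: h(0) = 6, h′(0) = 4.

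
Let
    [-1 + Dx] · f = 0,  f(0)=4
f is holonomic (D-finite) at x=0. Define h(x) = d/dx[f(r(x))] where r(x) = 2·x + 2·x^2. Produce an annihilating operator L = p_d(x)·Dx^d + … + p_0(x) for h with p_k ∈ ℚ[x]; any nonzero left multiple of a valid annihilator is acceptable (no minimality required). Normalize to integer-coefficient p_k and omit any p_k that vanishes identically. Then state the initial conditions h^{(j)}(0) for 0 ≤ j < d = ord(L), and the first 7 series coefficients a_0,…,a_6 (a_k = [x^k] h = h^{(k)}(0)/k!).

L = (4 + 8·x + 8·x^2) + (-1 - 2·x)·Dx  (order 1).
h: a_k = 8, 32, 64, 320/3, 416/3, 2432/15, 7424/45, …
ICs: h(0) = 8.

f: a_k = 4, 4, 2, 2/3, 1/6, 1/30, 1/180, …
f∘r: x↦r, Dx↦Dx/r' in L_f ⇒ L₀.
Derive L from L₀ (diff closure).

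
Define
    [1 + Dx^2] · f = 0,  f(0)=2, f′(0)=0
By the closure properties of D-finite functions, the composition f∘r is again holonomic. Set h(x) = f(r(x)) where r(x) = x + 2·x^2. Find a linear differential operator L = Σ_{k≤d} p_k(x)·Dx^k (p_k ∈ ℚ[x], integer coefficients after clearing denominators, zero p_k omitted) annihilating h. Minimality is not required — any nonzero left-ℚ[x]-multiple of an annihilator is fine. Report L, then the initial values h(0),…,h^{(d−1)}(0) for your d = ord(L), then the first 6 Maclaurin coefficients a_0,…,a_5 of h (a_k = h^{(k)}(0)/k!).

f: a_k = 2, 0, -1, 0, 1/12, 0, …
Change of var in L_f (x↦r) gives L₀.
L = (1 + 12·x + 48·x^2 + 64·x^3) - 4·Dx + (1 + 4·x)·Dx^2  (order 2).
h: a_k = 2, 0, -1, -4, -47/12, 2/3, …
ICs: h(0) = 2, h′(0) = 0.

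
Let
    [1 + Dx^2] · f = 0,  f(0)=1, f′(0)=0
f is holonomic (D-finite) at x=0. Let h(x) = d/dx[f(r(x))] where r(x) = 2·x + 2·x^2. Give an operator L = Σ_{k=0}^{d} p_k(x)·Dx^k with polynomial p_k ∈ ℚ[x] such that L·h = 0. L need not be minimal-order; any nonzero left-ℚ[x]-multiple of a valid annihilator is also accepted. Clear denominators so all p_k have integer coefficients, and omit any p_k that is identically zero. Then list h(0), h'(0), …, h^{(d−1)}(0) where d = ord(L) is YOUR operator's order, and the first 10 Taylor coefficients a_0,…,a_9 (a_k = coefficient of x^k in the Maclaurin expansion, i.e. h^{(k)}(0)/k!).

f: a_k = 1, 0, -1/2, 0, 1/24, 0, -1/720, 0, 1/40320, 0, …
f∘r: x↦r, Dx↦Dx/r' in L_f ⇒ L₀.
Derive L from L₀ (diff closure).
L = (16 + 32·x + 96·x^2 + 128·x^3 + 64·x^4) + (-6 - 12·x)·Dx + (1 + 4·x + 4·x^2)·Dx^2  (order 2).
h: a_k = 0, -4, -12, -16/3, 40/3, 352/15, 224/15, -1664/315, -544/35, -32768/2835, …
ICs: h(0) = 0, h′(0) = -4.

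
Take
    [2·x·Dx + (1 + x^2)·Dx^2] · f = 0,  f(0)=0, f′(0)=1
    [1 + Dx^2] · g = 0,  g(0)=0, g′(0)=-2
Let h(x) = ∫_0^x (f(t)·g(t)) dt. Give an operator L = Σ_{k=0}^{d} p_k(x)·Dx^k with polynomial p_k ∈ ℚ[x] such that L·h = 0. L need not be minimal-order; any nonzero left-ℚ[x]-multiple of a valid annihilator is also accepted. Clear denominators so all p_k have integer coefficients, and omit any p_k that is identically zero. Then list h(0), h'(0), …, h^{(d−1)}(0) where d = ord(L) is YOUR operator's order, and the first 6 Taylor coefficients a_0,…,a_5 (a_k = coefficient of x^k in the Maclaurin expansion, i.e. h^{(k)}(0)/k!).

L = (10 + 26·x^2 + 11·x^4 + 4·x^6 + x^8)·Dx + (12·x + 20·x^3 + 12·x^5 + 4·x^7)·Dx^2 + (12 + 32·x^2 + 18·x^4 + 8·x^6 + 2·x^8)·Dx^3 + (12·x + 20·x^3 + 12·x^5 + 4·x^7)·Dx^4 + (2 + 6·x^2 + 7·x^4 + 4·x^6 + x^8)·Dx^5  (order 5).
h: a_k = 0, 0, 0, -2/3, 0, 1/5, …
ICs: h(0) = 0, h′(0) = 0, h′′(0) = 0, h′′′(0) = -4, h′′′′(0) = 0.

f: a_k = 0, 1, 0, -1/3, 0, 1/5, …
g: a_k = 0, -2, 0, 1/3, 0, -1/60, …
h₀=f·g: eliminate ⇒ L₀, order ≤ 2·2.
∫: right-multiply L₀ by Dx.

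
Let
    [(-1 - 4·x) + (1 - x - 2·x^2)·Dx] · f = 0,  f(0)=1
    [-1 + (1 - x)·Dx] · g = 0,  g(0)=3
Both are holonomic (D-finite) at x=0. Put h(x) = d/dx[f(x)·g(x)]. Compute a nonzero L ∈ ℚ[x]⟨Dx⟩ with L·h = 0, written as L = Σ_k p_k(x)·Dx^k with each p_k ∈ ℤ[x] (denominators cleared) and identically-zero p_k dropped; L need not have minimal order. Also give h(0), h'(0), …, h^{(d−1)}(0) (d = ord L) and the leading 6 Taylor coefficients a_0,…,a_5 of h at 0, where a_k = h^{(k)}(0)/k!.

f: a_k = 1, 1, 3, 5, 11, 21, …
g: a_k = 3, 3, 3, 3, 3, 3, …
L₀ := L_f ⊗_s L_g (sym. prod.), ord ≤ 1.
Differentiate: ansatz ord ≤ ord L₀ ⇒ L.
L = (5 - 9·x^2 - 16·x^3 + 24·x^4) + (-1 + x + 6·x^2 - 7·x^3 - 5·x^4 + 6·x^5)·Dx  (order 1).
h: a_k = 6, 30, 90, 252, 630, 1530, …
ICs: h(0) = 6.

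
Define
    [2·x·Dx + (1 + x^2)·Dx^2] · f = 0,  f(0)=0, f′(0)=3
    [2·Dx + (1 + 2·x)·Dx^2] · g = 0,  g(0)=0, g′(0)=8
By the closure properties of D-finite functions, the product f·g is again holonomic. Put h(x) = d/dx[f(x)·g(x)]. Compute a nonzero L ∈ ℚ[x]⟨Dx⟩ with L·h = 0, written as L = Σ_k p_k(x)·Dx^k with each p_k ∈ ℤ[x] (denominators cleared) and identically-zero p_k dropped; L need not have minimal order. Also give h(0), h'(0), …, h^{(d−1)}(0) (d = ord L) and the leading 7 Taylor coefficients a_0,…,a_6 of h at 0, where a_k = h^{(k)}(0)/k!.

L = (24 + 80·x + 88·x^2 + 240·x^3 + 240·x^4 + 208·x^5 + 16·x^7) + (12 + 80·x + 332·x^2 + 608·x^3 + 880·x^4 + 744·x^5 + 560·x^6 + 24·x^7 + 56·x^8)·Dx + (12 + 52·x + 168·x^2 + 372·x^3 + 516·x^4 + 564·x^5 + 384·x^6 + 276·x^7 + 24·x^8 + 32·x^9)·Dx^2 + (2 + 12·x + 34·x^2 + 64·x^3 + 87·x^4 + 96·x^5 + 84·x^6 + 48·x^7 + 33·x^8 + 4·x^9 + 4·x^10)·Dx^3  (order 3).
h: a_k = 0, 48, -72, 96, -200, 2128/5, -4088/5, …
ICs: h(0) = 0, h′(0) = 48, h′′(0) = -144.

f: a_k = 0, 3, 0, -1, 0, 3/5, 0, …
g: a_k = 0, 8, -8, 32/3, -16, 128/5, -128/3, …
L₀ := L_f ⊗_s L_g (sym. prod.), ord ≤ 4.
Differentiate: ansatz ord ≤ ord L₀ ⇒ L.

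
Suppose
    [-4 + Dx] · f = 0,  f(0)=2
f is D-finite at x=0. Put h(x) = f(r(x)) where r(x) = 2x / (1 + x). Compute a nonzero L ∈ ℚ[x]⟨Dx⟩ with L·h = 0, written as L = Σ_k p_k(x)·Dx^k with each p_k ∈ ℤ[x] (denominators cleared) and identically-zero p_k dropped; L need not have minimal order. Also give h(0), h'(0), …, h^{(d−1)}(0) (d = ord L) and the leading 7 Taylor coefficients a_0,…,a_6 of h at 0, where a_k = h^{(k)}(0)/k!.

f: a_k = 2, 8, 16, 64/3, 64/3, 256/15, 512/45, …
Substitute x→r, Dx→(1/r')Dx; clear ⇒ L₀.
L = -8 + (1 + 2·x + x^2)·Dx  (order 1).
h: a_k = 2, 16, 48, 176/3, 16/3, -176/5, 368/45, …
ICs: h(0) = 2.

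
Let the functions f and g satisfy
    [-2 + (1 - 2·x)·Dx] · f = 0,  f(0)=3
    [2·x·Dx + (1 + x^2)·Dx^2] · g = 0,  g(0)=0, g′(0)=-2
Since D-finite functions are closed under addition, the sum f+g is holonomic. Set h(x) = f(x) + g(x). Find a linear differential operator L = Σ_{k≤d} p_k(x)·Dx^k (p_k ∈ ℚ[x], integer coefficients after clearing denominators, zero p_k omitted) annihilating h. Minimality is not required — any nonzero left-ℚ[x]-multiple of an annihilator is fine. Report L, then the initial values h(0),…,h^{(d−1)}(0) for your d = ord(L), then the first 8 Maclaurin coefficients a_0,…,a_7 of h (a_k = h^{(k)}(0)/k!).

f: a_k = 3, 6, 12, 24, 48, 96, 192, 384, …
g: a_k = 0, -2, 0, 2/3, 0, -2/5, 0, 2/7, …
h₀=f+g: left-lcm gives L₀, ord ≤ 3.
L = (-4 + 32·x + 12·x^2)·Dx + (13 - 4·x + 25·x^2 + 12·x^3)·Dx^2 + (-2 + 3·x + 3·x^3 + 2·x^4)·Dx^3  (order 3).
h: a_k = 3, 4, 12, 74/3, 48, 478/5, 192, 2690/7, …
ICs: h(0) = 3, h′(0) = 4, h′′(0) = 24.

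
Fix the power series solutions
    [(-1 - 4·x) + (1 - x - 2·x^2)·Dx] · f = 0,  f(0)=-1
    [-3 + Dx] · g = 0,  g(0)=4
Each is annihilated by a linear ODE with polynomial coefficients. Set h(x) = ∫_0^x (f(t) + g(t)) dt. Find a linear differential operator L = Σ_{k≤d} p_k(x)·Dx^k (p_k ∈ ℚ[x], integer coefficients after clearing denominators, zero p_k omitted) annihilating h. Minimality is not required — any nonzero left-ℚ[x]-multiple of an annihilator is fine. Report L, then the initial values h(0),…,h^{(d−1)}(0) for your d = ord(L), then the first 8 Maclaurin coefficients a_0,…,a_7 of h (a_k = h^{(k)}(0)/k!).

f: a_k = -1, -1, -3, -5, -11, -21, -43, -85, …
g: a_k = 4, 12, 18, 18, 27/2, 81/10, 81/20, 243/140, …
L₀ := lclm(L_f,L_g); ord L₀ ≤ 1+1.
h=∫h₀ ⇒ L = L₀·Dx.
L = (-9 - 9·x - 126·x^2 - 72·x^3)·Dx + (-3 + 30·x + 51·x^2 - 36·x^3 - 36·x^4)·Dx^2 + (2 - 9·x - 3·x^2 + 20·x^3 + 12·x^4)·Dx^3  (order 3).
h: a_k = 0, 3, 11/2, 5, 13/4, 1/2, -43/20, -779/140, …
ICs: h(0) = 0, h′(0) = 3, h′′(0) = 11.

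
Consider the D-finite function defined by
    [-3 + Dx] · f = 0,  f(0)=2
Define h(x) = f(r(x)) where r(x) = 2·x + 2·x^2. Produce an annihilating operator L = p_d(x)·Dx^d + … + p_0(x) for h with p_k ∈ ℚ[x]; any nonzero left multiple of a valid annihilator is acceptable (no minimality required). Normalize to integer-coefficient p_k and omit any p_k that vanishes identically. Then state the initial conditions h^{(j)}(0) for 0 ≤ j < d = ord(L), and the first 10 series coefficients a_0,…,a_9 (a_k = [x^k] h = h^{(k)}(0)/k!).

f: a_k = 2, 6, 9, 9, 27/4, 81/20, 81/40, 243/280, 729/2240, 243/2240, …
h₀=f(r): pull back L_f along r ⇒ L₀.
L = (-6 - 12·x) + Dx  (order 1).
h: a_k = 2, 12, 48, 144, 360, 3888/5, 7488/5, 91584/35, 147312/35, 44064/7, …
ICs: h(0) = 2.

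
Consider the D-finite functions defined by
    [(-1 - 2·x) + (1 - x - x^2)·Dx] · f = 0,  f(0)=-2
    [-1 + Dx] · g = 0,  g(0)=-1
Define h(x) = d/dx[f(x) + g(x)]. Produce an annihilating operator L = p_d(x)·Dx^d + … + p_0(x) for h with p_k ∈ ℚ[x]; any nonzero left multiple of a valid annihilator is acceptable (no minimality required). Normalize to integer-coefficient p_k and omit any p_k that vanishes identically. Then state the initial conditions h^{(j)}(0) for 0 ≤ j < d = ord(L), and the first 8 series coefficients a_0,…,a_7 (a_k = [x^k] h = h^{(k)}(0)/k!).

L = (14 + 46·x + 40·x^2 + 36·x^3 + 6·x^4) + (-17 - 48·x - 41·x^2 - 24·x^3 + 5·x^4 + 2·x^5)·Dx + (3 + 2·x + x^2 - 12·x^3 - 11·x^4 - 2·x^5)·Dx^2  (order 2).
h: a_k = -3, -9, -37/2, -241/6, -1921/24, -18721/120, -211681/720, -2741761/5040, …
ICs: h(0) = -3, h′(0) = -9.

f: a_k = -2, -2, -4, -6, -10, -16, -26, -42, …
g: a_k = -1, -1, -1/2, -1/6, -1/24, -1/120, -1/720, -1/5040, …
h₀=f+g: left-lcm gives L₀, ord ≤ 2.
h₀' ⇒ L via d/dx closure of L₀.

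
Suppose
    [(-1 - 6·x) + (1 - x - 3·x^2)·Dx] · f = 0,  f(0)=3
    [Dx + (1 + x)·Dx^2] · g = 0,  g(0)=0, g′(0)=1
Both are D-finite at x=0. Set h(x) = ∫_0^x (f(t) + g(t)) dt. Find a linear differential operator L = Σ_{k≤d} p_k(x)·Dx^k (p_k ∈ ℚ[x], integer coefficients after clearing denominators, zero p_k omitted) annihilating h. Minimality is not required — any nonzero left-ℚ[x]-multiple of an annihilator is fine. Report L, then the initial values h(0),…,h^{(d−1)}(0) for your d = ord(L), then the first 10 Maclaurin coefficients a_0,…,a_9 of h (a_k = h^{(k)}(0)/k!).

f: a_k = 3, 3, 12, 21, 57, 120, 291, 651, 1524, 3477, …
g: a_k = 0, 1, -1/2, 1/3, -1/4, 1/5, -1/6, 1/7, -1/8, 1/9, …
f+g: L₀ = lclm(L_f,L_g), ord ≤ 1+2.
h=∫₀ˣh₀: take L = L₀·Dx.
L = (58 + 350·x + 636·x^2 + 756·x^3 + 324·x^4)·Dx^2 + (40 + 364·x + 976·x^2 + 1632·x^3 + 1530·x^4 + 540·x^5)·Dx^3 + (-9 - 31·x - 27·x^2 + 115·x^3 + 345·x^4 + 333·x^5 + 108·x^6)·Dx^4  (order 4).
h: a_k = 0, 3, 2, 23/6, 16/3, 227/20, 601/30, 1745/42, 2279/28, 12191/72, …
ICs: h(0) = 0, h′(0) = 3, h′′(0) = 4, h′′′(0) = 23.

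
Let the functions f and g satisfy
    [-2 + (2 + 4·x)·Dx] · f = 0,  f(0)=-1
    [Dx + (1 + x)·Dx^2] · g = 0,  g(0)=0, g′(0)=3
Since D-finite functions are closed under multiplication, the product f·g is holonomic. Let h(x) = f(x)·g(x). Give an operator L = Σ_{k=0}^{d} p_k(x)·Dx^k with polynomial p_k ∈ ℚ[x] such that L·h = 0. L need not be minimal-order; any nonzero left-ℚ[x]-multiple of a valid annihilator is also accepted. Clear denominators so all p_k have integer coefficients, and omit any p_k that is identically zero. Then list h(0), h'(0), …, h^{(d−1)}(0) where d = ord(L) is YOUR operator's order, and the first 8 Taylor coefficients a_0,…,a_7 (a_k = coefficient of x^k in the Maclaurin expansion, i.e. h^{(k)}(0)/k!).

L = (2 + x) + (-1 - 2·x)·Dx + (1 + 5·x + 8·x^2 + 4·x^3)·Dx^2  (order 2).
h: a_k = 0, -3, -3/2, 2, -5/2, 131/40, -363/80, 927/140, …
ICs: h(0) = 0, h′(0) = -3.

f: a_k = -1, -1, 1/2, -1/2, 5/8, -7/8, 21/16, -33/16, …
g: a_k = 0, 3, -3/2, 1, -3/4, 3/5, -1/2, 3/7, …
f·g: L₀ = L_f ⊗_s L_g, ord ≤ 1·2.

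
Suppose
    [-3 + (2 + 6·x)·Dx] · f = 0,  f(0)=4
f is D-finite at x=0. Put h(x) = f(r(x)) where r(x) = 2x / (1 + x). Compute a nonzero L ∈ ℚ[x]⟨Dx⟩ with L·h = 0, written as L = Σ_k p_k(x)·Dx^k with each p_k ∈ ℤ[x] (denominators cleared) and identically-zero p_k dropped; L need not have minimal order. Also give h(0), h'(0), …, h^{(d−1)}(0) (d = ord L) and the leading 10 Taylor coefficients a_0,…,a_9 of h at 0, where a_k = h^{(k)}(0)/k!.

L = -3 + (1 + 8·x + 7·x^2)·Dx  (order 1).
h: a_k = 4, 12, -30, 102, -861/2, 4137/2, -42987/4, 234975/4, -10648221/32, 61936809/32, …
ICs: h(0) = 4.

f: a_k = 4, 6, -9/2, 27/4, -405/32, 1701/64, -15309/256, 72171/512, -2814669/8192, 14073345/16384, …
h₀=f(r): pull back L_f along r ⇒ L₀.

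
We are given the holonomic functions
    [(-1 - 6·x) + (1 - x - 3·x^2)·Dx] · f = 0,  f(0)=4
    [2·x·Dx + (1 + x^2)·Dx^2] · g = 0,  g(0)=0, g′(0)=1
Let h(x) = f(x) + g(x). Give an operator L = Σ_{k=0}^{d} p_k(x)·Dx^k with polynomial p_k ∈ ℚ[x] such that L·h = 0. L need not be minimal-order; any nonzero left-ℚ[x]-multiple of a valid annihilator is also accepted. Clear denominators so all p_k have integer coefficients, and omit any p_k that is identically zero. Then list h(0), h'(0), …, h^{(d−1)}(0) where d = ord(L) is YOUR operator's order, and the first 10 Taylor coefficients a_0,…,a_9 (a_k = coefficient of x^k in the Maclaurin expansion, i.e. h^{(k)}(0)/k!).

L = (-8 + 32·x + 300·x^2 + 504·x^3 + 1134·x^4 + 162·x^6)·Dx + (22 + 148·x + 184·x^2 + 576·x^3 + 441·x^4 + 918·x^5 + 27·x^6 + 162·x^7)·Dx^2 + (-4 - 6·x - 18·x^2 + 60·x^3 + 85·x^4 + 75·x^5 + 126·x^6 + 9·x^7 + 27·x^8)·Dx^3  (order 3).
h: a_k = 4, 5, 16, 83/3, 76, 801/5, 388, 6075/7, 2032, 41725/9, …
ICs: h(0) = 4, h′(0) = 5, h′′(0) = 32.

f: a_k = 4, 4, 16, 28, 76, 160, 388, 868, 2032, 4636, …
g: a_k = 0, 1, 0, -1/3, 0, 1/5, 0, -1/7, 0, 1/9, …
Weyl lclm of L_f,L_g ⇒ L₀ (ord ≤ 3).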